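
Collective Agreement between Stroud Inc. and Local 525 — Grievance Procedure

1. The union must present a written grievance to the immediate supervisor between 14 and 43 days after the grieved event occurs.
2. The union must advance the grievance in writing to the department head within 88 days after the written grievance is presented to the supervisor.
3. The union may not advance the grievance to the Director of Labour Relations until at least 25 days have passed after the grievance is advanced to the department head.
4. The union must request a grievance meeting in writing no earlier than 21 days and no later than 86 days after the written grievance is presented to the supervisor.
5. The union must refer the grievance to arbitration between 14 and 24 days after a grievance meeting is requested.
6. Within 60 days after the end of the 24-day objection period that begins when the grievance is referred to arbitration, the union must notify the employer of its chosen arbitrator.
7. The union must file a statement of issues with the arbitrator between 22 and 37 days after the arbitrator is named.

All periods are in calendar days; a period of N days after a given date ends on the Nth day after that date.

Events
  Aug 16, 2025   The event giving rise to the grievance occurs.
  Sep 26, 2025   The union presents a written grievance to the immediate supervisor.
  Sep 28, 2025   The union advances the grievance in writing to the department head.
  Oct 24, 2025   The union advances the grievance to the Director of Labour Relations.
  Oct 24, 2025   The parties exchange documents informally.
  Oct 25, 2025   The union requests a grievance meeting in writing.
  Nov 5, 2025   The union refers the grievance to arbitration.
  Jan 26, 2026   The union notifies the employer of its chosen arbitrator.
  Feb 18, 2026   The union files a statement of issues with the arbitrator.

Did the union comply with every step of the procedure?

No

(1) the permitted window runs from Aug 16, 2025 + 14 = Aug 30, 2025 to Aug 16, 2025 + 43 = Sep 28, 2025; Sep 26, 2025 falls inside that range.
(2) due by Sep 26, 2025 + 88 days = Dec 23, 2025; done Sep 28, 2025 — timely.
(3) permitted from Sep 28, 2025 + 25 days = Oct 23, 2025 onward; done Oct 24, 2025 — permitted.
(4) the permitted window runs from Sep 26, 2025 + 21 = Oct 17, 2025 to Sep 26, 2025 + 86 = Dec 21, 2025; done Oct 25, 2025, which is between those dates.
(5) the permitted window runs from Oct 25, 2025 + 14 = Nov 8, 2025 to Oct 25, 2025 + 24 = Nov 18, 2025; done Nov 5, 2025 — 3 days before the window opened.
No need to go further; step 5 was not satisfied.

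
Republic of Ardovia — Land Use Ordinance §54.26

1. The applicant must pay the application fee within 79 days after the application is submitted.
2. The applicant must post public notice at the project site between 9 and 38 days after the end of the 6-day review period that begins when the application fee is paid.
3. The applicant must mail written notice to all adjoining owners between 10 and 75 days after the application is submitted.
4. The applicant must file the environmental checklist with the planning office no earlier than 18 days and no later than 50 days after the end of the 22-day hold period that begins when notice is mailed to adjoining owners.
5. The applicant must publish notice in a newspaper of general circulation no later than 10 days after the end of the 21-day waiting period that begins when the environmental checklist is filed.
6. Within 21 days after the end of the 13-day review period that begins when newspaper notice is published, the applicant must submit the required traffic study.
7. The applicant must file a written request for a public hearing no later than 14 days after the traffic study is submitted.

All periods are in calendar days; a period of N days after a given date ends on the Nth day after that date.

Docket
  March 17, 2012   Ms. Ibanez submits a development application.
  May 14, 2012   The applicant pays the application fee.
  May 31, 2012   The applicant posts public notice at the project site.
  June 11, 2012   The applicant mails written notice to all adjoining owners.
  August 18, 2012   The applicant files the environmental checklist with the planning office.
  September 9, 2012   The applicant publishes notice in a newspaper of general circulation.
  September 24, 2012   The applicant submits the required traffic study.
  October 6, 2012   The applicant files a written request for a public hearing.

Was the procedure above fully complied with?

No

(1) due by March 17, 2012 + 79 days = June 4, 2012; completed May 14, 2012, before the deadline.
(2) the permitted window runs from May 20, 2012 + 9 = May 29, 2012 to May 20, 2012 + 38 = June 27, 2012; done May 31, 2012, which is between those dates.
(3) the permitted window runs from March 17, 2012 + 10 = March 27, 2012 to March 17, 2012 + 75 = May 31, 2012; done June 11, 2012 — 11 days after the window closed.
Later steps need not be reached.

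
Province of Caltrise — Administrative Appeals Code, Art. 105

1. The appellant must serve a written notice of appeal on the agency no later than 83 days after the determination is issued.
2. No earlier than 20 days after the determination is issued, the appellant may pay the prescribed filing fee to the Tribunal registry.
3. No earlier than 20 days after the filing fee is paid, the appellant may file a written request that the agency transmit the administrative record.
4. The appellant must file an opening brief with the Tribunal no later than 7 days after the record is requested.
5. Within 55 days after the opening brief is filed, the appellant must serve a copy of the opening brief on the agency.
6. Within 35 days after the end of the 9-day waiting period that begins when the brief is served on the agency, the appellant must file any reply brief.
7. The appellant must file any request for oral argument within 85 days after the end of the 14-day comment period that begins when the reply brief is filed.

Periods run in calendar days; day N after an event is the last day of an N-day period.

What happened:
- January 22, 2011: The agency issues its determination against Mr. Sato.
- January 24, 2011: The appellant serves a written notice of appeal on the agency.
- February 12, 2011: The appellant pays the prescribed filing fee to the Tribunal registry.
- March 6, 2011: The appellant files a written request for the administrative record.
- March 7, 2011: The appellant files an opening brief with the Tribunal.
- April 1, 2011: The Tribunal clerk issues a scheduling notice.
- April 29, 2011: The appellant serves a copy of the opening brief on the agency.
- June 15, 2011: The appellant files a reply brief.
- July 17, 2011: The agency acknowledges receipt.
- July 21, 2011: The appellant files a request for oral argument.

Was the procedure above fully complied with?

Step 1: 83 days after January 22, 2011 (when the determination is issued) is April 15, 2011; completed January 24, 2011, before the deadline.
Step 2: the earliest permitted date is 20 days after January 22, 2011 (when the determination is issued), i.e. February 11, 2011; February 12, 2011 is on or after that date.
Step 3: the earliest permitted date is 20 days after February 12, 2011 (when the filing fee is paid), i.e. March 4, 2011; done March 6, 2011, after the minimum wait.
Step 4: 7 days after March 6, 2011 (when the record is requested) is March 13, 2011; completed March 7, 2011, before the deadline.
Step 5: 55 days after March 7, 2011 (when the opening brief is filed) is May 1, 2011; April 29, 2011 is within that limit.
Step 6: 35 days after May 8, 2011 (end of the 9-day waiting period, which began when the brief is served on the agency on April 29, 2011) is June 12, 2011; done June 15, 2011 — 3 days late.
The procedure was therefore not followed at step 6.

No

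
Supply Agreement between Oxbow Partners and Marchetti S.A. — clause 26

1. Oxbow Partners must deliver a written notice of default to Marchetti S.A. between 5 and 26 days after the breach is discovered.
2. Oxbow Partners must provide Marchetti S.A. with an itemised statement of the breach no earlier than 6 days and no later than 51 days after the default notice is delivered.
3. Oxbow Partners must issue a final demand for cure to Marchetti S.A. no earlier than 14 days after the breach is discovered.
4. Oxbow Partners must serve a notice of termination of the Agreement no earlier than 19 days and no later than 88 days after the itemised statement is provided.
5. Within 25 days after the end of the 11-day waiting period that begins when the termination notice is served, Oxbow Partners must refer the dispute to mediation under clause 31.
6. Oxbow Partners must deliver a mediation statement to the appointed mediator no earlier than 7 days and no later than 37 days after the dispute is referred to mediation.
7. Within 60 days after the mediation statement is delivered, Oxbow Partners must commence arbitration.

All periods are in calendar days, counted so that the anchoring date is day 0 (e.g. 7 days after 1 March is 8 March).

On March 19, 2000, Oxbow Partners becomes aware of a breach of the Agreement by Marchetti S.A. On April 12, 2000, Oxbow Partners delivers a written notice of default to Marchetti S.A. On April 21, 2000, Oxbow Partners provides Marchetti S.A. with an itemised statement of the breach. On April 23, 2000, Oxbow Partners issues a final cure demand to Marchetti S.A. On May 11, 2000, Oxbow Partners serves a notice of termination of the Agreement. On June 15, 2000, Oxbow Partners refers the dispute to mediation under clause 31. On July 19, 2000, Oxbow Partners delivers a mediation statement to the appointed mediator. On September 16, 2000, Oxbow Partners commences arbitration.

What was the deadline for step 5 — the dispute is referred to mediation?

June 16, 2000

The termination notice is served on May 11, 2000; the 11-day waiting period therefore ends May 22, 2000, and step 5 runs from that date. 25 days after May 22, 2000 is June 16, 2000.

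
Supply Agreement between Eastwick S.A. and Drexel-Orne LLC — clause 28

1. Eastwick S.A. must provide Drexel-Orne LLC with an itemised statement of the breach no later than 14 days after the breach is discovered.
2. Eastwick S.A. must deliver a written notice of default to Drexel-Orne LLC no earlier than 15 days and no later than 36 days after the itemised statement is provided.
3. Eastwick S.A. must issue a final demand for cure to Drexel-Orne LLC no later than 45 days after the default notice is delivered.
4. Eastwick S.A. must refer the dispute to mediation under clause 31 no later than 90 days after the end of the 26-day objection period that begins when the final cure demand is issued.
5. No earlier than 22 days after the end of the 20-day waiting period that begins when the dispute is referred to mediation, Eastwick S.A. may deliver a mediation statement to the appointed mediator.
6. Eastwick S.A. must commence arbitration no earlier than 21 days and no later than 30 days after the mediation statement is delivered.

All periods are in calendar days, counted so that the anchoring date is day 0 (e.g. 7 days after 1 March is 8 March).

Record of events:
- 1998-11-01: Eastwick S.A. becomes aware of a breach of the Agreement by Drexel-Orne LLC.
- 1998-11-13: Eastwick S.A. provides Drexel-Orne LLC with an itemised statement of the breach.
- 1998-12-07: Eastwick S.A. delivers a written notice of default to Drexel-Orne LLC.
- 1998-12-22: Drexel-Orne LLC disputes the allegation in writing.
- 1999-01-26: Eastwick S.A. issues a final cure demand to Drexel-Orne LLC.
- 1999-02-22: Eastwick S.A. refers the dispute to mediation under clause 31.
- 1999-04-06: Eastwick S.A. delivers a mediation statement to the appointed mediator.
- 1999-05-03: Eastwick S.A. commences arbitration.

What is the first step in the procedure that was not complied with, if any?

Step 3

(1) due by 1998-11-01 + 14 days = 1998-11-15; done 1998-11-13 — timely.
(2) the permitted window runs from 1998-11-13 + 15 = 1998-11-28 to 1998-11-13 + 36 = 1998-12-19; done 1998-12-07, which is between those dates.
(3) due by 1998-12-07 + 45 days = 1999-01-21; done 1999-01-26 — 5 days late.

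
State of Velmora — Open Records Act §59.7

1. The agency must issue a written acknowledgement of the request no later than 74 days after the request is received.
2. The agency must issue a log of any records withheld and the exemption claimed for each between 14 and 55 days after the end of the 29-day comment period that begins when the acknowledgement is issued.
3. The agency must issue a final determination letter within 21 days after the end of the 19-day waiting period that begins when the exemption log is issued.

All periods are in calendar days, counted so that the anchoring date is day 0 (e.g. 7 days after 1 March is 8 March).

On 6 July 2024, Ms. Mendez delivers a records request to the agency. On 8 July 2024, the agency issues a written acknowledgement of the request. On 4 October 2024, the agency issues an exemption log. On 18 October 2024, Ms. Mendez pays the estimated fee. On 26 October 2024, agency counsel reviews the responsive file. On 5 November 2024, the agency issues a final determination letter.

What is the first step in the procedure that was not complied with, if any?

Step 1 — counting 74 days from 6 July 2024 (when the request is received) gives a deadline of 18 September 2024; done 8 July 2024 — timely.
Step 2 — 14 and 55 days from 6 August 2024 (end of the 29-day comment period, which began when the acknowledgement is issued on 8 July 2024) are 20 August 2024 and 30 September 2024 respectively; done 4 October 2024 — 4 days after the window closed.
Later steps need not be reached.

Step 2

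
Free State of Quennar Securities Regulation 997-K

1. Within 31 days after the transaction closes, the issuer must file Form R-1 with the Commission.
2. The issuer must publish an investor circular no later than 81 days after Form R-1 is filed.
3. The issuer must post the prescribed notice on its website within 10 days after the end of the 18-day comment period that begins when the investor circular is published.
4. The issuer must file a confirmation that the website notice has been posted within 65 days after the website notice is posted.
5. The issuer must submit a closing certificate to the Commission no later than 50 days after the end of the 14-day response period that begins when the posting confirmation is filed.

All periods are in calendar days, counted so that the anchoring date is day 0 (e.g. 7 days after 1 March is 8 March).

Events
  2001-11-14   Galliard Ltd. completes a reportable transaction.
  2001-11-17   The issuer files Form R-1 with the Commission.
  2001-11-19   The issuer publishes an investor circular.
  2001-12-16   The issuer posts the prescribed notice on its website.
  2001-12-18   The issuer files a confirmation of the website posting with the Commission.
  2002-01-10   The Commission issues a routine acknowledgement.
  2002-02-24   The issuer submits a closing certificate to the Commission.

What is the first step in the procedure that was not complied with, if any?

Step 5

Step 1: 31 days after 2001-11-14 (when the transaction closes) is 2001-12-15; 2001-11-17 is within that limit.
Step 2: 81 days after 2001-11-17 (when Form R-1 is filed) is 2002-02-06; done 2001-11-19 — timely.
Step 3: 10 days after 2001-12-07 (end of the 18-day comment period, which began when the investor circular is published on 2001-11-19) is 2001-12-17; 2001-12-16 is within that limit.
Step 4: 65 days after 2001-12-16 (when the website notice is posted) is 2002-02-19; completed 2001-12-18, before the deadline.
Step 5: 50 days after 2002-01-01 (end of the 14-day response period, which began when the posting confirmation is filed on 2001-12-18) is 2002-02-20; done 2002-02-24 — 4 days late.
That is the first point of non-compliance.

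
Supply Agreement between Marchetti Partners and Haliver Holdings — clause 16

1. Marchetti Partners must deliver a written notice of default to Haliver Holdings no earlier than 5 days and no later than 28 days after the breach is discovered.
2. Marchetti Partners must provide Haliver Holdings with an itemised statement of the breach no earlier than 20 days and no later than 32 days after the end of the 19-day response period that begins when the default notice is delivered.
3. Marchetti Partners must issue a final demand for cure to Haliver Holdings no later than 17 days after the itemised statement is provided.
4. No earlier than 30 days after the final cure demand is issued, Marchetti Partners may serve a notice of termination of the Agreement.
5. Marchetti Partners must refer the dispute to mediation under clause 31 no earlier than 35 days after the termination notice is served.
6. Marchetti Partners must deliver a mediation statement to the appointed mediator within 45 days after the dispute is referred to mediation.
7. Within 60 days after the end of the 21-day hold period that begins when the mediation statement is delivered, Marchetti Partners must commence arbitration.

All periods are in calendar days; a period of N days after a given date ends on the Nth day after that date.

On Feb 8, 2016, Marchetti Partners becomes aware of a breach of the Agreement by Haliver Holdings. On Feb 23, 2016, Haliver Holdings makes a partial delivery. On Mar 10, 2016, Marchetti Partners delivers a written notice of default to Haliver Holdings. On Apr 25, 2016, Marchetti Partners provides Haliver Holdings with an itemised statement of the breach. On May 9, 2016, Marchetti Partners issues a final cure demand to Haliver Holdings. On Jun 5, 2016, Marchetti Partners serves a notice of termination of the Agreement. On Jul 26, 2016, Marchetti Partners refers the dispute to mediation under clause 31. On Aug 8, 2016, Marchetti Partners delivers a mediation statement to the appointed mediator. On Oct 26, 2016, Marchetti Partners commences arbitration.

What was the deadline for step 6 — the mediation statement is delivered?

Sep 9, 2016

Step 6 runs from Jul 26, 2016, when the dispute is referred to mediation. 45 days after Jul 26, 2016 is Sep 9, 2016.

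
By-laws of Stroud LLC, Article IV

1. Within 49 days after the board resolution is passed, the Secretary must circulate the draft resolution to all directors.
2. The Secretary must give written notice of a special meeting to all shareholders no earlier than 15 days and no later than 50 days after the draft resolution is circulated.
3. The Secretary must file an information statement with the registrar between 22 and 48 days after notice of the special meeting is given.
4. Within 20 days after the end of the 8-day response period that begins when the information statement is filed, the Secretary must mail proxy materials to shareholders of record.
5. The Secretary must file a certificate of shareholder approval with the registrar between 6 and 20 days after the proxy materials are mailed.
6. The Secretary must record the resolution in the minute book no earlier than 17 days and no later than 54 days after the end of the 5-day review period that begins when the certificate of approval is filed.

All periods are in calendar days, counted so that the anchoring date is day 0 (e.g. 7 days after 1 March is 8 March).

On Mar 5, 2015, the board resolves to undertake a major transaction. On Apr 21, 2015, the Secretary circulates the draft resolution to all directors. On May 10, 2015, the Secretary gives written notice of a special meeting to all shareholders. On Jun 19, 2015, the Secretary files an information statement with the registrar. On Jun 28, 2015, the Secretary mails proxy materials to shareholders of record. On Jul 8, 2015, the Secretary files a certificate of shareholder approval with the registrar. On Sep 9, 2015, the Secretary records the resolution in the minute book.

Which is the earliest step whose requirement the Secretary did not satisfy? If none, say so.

Step 6

Step 1 — counting 49 days from Mar 5, 2015 (when the board resolution is passed) gives a deadline of Apr 23, 2015; done Apr 21, 2015 — timely.
Step 2 — 15 and 50 days from Apr 21, 2015 (when the draft resolution is circulated) are May 6, 2015 and Jun 10, 2015 respectively; done May 10, 2015 — within the window.
Step 3 — 22 and 48 days from May 10, 2015 (when notice of the special meeting is given) are Jun 1, 2015 and Jun 27, 2015 respectively; done Jun 19, 2015, which is between those dates.
Step 4 — counting 20 days from Jun 27, 2015 (end of the 8-day response period, which began when the information statement is filed on Jun 19, 2015) gives a deadline of Jul 17, 2015; completed Jun 28, 2015, before the deadline.
Step 5 — 6 and 20 days from Jun 28, 2015 (when the proxy materials are mailed) are Jul 4, 2015 and Jul 18, 2015 respectively; done Jul 8, 2015 — within the window.
Step 6 — 17 and 54 days from Jul 13, 2015 (end of the 5-day review period, which began when the certificate of approval is filed on Jul 8, 2015) are Jul 30, 2015 and Sep 5, 2015 respectively; done Sep 9, 2015 — 4 days after the window closed.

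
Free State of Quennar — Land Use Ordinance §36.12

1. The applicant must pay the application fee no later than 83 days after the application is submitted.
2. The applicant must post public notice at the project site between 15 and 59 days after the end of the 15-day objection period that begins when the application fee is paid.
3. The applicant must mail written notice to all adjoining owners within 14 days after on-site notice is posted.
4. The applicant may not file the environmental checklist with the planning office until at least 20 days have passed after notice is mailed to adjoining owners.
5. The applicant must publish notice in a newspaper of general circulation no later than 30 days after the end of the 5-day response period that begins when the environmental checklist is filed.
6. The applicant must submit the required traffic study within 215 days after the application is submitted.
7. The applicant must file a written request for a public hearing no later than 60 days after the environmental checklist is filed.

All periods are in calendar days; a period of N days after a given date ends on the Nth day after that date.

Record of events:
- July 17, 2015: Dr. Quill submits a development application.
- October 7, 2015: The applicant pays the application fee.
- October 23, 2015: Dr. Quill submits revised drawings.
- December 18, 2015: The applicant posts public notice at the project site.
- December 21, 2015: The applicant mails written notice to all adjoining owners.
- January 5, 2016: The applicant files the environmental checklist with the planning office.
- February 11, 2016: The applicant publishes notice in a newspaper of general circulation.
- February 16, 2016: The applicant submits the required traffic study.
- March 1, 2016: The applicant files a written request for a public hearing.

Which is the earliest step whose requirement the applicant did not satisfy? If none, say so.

Step 1 — counting 83 days from July 17, 2015 (when the application is submitted) gives a deadline of October 8, 2015; October 7, 2015 is within that limit.
Step 2 — 15 and 59 days from October 22, 2015 (end of the 15-day objection period, which began when the application fee is paid on October 7, 2015) are November 6, 2015 and December 20, 2015 respectively; done December 18, 2015, which is between those dates.
Step 3 — counting 14 days from December 18, 2015 (when on-site notice is posted) gives a deadline of January 1, 2016; done December 21, 2015 — timely.
Step 4 — must wait 20 days from December 21, 2015 (when notice is mailed to adjoining owners), so not before January 10, 2016; acted on January 5, 2016, 5 days prematurely.
The procedure was therefore not followed at step 4.

Step 4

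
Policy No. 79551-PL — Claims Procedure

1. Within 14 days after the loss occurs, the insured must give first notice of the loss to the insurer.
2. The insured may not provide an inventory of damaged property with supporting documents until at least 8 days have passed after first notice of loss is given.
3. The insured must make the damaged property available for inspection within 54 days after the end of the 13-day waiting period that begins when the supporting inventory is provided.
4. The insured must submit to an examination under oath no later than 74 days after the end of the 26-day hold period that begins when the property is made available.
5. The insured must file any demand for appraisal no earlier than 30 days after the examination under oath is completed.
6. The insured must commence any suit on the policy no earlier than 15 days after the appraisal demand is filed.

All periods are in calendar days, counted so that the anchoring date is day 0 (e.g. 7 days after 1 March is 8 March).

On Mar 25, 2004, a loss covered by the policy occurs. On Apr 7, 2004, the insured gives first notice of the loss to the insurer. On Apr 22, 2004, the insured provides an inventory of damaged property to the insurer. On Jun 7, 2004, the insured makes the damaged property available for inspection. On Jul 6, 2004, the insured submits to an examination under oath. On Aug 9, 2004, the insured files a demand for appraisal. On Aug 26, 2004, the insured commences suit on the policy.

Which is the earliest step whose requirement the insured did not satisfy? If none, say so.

None — every step was satisfied

Step 1: 14 days after Mar 25, 2004 (when the loss occurs) is Apr 8, 2004; done Apr 7, 2004 — timely.
Step 2: the earliest permitted date is 8 days after Apr 7, 2004 (when first notice of loss is given), i.e. Apr 15, 2004; done Apr 22, 2004 — permitted.
Step 3: 54 days after May 5, 2004 (end of the 13-day waiting period, which began when the supporting inventory is provided on Apr 22, 2004) is Jun 28, 2004; completed Jun 7, 2004, before the deadline.
Step 4: 74 days after Jul 3, 2004 (end of the 26-day hold period, which began when the property is made available on Jun 7, 2004) is Sep 15, 2004; done Jul 6, 2004 — timely.
Step 5: the earliest permitted date is 30 days after Jul 6, 2004 (when the examination under oath is completed), i.e. Aug 5, 2004; done Aug 9, 2004 — permitted.
Step 6: the earliest permitted date is 15 days after Aug 9, 2004 (when the appraisal demand is filed), i.e. Aug 24, 2004; Aug 26, 2004 is on or after that date.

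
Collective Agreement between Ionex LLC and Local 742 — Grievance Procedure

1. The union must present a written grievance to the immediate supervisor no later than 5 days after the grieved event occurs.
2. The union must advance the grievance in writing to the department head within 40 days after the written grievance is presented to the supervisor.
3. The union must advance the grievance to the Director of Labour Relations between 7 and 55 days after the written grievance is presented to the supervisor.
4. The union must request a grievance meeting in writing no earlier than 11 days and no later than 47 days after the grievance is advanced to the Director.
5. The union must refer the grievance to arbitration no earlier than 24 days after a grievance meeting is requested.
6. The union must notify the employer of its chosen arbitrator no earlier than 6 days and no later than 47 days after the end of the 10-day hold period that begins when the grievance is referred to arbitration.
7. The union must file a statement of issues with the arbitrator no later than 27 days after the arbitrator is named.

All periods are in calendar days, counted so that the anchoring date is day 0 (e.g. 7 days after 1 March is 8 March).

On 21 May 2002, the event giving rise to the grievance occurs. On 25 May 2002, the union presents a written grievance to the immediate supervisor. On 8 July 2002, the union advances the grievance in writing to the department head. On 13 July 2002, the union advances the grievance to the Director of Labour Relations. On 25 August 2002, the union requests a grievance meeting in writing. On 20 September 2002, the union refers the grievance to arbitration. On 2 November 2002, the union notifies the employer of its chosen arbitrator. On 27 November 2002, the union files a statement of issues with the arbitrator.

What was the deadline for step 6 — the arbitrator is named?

16 November 2002

The grievance is referred to arbitration on 20 September 2002; the 10-day hold period therefore ends 30 September 2002, and step 6 runs from that date. The window is 6–47 days after 30 September 2002; it closes on 16 November 2002.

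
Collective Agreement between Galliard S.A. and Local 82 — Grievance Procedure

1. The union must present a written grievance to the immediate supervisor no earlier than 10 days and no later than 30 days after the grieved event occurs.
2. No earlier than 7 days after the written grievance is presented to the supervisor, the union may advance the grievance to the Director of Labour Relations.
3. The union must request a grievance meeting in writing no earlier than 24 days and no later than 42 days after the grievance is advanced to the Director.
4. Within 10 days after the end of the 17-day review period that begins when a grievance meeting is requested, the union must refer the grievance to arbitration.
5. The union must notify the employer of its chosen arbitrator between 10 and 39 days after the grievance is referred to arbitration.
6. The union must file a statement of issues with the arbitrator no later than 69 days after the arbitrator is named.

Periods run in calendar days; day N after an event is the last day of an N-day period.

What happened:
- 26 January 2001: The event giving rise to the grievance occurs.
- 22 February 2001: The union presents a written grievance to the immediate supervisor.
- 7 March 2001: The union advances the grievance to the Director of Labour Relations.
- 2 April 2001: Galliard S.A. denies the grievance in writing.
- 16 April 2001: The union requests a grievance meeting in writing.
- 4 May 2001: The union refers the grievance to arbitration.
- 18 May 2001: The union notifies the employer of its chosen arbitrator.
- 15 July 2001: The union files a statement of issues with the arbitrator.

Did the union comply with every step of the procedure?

Yes

Step 1: the window is 10–30 days after 26 January 2001 (when the grieved event occurs), so 5 February 2001 through 25 February 2001; done 22 February 2001 — within the window.
Step 2: the earliest permitted date is 7 days after 22 February 2001 (when the written grievance is presented to the supervisor), i.e. 1 March 2001; done 7 March 2001, after the minimum wait.
Step 3: the window is 24–42 days after 7 March 2001 (when the grievance is advanced to the Director), so 31 March 2001 through 18 April 2001; 16 April 2001 falls inside that range.
Step 4: 10 days after 3 May 2001 (end of the 17-day review period, which began when a grievance meeting is requested on 16 April 2001) is 13 May 2001; done 4 May 2001 — timely.
Step 5: the window is 10–39 days after 4 May 2001 (when the grievance is referred to arbitration), so 14 May 2001 through 12 June 2001; 18 May 2001 falls inside that range.
Step 6: 69 days after 18 May 2001 (when the arbitrator is named) is 26 July 2001; completed 15 July 2001, before the deadline.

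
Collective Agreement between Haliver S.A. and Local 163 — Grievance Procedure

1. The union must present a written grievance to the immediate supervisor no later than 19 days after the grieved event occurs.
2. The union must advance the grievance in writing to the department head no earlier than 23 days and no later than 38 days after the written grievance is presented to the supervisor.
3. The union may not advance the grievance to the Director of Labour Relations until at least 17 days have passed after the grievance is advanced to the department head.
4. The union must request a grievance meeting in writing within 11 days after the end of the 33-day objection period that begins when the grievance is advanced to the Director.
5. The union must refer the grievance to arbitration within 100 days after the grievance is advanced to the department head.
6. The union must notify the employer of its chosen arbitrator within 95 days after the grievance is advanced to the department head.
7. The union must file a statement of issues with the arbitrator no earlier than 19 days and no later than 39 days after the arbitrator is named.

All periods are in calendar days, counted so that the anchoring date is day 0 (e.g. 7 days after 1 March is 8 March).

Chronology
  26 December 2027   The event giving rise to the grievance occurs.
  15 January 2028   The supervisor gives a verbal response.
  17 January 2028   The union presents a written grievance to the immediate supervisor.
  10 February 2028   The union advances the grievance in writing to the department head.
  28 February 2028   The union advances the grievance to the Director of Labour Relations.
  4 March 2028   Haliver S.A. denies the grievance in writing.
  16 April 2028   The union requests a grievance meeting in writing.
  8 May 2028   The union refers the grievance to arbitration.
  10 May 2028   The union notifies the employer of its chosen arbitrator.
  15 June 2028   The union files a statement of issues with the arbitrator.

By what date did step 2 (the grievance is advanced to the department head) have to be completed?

Step 2 runs from 17 January 2028, when the written grievance is presented to the supervisor. The window is 23–38 days after 17 January 2028; it closes on 24 February 2028.

24 February 2028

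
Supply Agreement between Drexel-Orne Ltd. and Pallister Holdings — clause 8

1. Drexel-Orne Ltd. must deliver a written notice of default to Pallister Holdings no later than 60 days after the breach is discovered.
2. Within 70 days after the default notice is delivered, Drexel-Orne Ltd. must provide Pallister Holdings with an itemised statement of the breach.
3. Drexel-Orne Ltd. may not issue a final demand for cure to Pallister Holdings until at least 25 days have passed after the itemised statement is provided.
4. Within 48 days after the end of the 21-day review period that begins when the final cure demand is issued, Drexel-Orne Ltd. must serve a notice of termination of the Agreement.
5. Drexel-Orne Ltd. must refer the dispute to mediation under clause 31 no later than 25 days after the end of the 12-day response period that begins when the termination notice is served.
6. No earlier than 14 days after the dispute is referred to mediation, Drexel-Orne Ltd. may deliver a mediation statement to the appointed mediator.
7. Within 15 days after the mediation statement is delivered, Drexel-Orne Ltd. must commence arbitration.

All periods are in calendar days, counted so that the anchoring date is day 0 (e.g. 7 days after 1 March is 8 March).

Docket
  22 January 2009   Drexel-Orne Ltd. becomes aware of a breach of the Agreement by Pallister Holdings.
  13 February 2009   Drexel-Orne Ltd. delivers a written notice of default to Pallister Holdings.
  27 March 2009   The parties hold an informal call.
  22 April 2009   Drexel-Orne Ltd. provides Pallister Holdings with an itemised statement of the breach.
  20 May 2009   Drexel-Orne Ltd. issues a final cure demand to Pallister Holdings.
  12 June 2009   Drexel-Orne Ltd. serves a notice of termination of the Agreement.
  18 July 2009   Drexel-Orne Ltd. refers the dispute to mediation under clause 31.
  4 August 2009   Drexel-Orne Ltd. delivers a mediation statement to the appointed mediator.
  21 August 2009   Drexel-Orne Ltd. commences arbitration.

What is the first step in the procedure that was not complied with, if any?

Step 7

Step 1 — counting 60 days from 22 January 2009 (when the breach is discovered) gives a deadline of 23 March 2009; 13 February 2009 is within that limit.
Step 2 — counting 70 days from 13 February 2009 (when the default notice is delivered) gives a deadline of 24 April 2009; done 22 April 2009 — timely.
Step 3 — must wait 25 days from 22 April 2009 (when the itemised statement is provided), so not before 17 May 2009; done 20 May 2009 — permitted.
Step 4 — counting 48 days from 10 June 2009 (end of the 21-day review period, which began when the final cure demand is issued on 20 May 2009) gives a deadline of 28 July 2009; completed 12 June 2009, before the deadline.
Step 5 — counting 25 days from 24 June 2009 (end of the 12-day response period, which began when the termination notice is served on 12 June 2009) gives a deadline of 19 July 2009; done 18 July 2009 — timely.
Step 6 — must wait 14 days from 18 July 2009 (when the dispute is referred to mediation), so not before 1 August 2009; done 4 August 2009 — permitted.
Step 7 — counting 15 days from 4 August 2009 (when the mediation statement is delivered) gives a deadline of 19 August 2009; done 21 August 2009 — 2 days late.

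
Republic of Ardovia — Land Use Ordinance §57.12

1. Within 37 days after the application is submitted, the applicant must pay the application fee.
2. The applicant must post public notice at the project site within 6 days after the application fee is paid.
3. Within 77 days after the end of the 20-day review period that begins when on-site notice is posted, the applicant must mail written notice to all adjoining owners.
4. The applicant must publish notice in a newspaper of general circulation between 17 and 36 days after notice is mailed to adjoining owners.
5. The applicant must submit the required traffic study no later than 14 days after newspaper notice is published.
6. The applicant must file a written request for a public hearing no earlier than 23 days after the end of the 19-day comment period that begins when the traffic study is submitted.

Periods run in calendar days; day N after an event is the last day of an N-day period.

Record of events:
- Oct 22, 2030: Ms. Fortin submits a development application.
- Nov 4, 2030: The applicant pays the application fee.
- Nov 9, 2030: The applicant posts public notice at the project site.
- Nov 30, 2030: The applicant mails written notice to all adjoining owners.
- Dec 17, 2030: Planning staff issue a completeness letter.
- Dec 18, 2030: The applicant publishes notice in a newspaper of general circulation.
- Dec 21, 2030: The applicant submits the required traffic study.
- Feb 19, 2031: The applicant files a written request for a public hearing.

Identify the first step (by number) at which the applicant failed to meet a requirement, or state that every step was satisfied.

None — every step was satisfied

(1) due by Oct 22, 2030 + 37 days = Nov 28, 2030; completed Nov 4, 2030, before the deadline.
(2) due by Nov 4, 2030 + 6 days = Nov 10, 2030; Nov 9, 2030 is within that limit.
(3) due by Nov 29, 2030 + 77 days = Feb 14, 2031; done Nov 30, 2030 — timely.
(4) the permitted window runs from Nov 30, 2030 + 17 = Dec 17, 2030 to Nov 30, 2030 + 36 = Jan 5, 2031; Dec 18, 2030 falls inside that range.
(5) due by Dec 18, 2030 + 14 days = Jan 1, 2031; completed Dec 21, 2030, before the deadline.
(6) permitted from Jan 9, 2031 + 23 days = Feb 1, 2031 onward; done Feb 19, 2031, after the minimum wait.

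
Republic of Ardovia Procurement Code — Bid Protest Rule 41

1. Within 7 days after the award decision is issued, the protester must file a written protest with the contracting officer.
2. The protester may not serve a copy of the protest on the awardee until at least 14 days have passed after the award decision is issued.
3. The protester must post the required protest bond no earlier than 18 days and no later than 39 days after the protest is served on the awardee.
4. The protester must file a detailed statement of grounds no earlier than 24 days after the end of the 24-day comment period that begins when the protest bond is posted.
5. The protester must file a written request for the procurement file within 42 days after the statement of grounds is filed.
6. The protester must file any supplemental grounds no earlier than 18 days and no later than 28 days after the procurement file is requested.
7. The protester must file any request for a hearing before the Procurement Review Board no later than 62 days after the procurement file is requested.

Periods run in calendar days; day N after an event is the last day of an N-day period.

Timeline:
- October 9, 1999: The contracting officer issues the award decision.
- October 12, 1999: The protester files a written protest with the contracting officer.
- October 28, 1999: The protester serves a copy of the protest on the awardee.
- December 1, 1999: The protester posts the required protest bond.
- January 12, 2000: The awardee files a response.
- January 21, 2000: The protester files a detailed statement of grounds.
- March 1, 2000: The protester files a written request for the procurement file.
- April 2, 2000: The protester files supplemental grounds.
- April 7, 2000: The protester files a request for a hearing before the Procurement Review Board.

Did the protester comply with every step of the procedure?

No

Step 1 — counting 7 days from October 9, 1999 (when the award decision is issued) gives a deadline of October 16, 1999; October 12, 1999 is within that limit.
Step 2 — must wait 14 days from October 9, 1999 (when the award decision is issued), so not before October 23, 1999; done October 28, 1999, after the minimum wait.
Step 3 — 18 and 39 days from October 28, 1999 (when the protest is served on the awardee) are November 15, 1999 and December 6, 1999 respectively; done December 1, 1999 — within the window.
Step 4 — must wait 24 days from December 25, 1999 (end of the 24-day comment period, which began when the protest bond is posted on December 1, 1999), so not before January 18, 2000; January 21, 2000 is on or after that date.
Step 5 — counting 42 days from January 21, 2000 (when the statement of grounds is filed) gives a deadline of March 3, 2000; completed March 1, 2000, before the deadline.
Step 6 — 18 and 28 days from March 1, 2000 (when the procurement file is requested) are March 19, 2000 and March 29, 2000 respectively; done April 2, 2000 — 4 days after the window closed.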